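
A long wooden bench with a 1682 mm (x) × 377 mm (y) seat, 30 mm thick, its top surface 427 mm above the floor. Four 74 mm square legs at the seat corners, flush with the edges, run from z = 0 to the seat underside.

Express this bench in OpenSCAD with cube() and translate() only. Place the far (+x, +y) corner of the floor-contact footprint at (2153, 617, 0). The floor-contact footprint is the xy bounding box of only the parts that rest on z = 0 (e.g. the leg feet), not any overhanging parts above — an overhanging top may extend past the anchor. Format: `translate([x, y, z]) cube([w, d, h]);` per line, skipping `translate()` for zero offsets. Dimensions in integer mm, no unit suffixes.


translate([471, 240, 397]) cube([1682, 377, 30]);
translate([471, 240, 0]) cube([74, 74, 397]);
translate([471, 543, 0]) cube([74, 74, 397]);
translate([2079, 240, 0]) cube([74, 74, 397]);
translate([2079, 543, 0]) cube([74, 74, 397]);


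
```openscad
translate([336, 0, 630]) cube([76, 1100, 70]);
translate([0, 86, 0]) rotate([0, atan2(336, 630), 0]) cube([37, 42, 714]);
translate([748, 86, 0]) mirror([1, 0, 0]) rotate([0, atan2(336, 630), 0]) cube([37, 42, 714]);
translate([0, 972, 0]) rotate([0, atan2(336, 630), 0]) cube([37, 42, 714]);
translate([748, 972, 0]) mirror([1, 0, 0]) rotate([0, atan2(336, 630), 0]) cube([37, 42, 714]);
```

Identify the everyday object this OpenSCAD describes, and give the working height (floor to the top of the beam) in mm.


A sawhorse. The overall height is 700 mm.

A beam across two mirrored pairs of raked legs — a sawhorse. The beam's underside is at z = 630 (matching the legs' vertical rise in atan2(336, 630)) and the beam is 70 mm tall, so its top is at 630 + 70 = 700 mm. The raked legs top out at the beam's underside, so that is the highest point.


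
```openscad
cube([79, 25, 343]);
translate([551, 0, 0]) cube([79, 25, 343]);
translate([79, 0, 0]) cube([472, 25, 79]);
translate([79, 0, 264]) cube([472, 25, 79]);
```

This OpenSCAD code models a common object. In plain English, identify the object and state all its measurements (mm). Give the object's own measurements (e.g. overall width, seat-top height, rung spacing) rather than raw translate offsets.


A rectangular picture frame lying in the x–z plane (depth along y). The opening is 472 mm wide (x) by 185 mm tall (z), surrounded by a border 79 mm wide on all four sides. The frame is 25 mm deep and is made of two full-height vertical stiles with two horizontal rails fitted between them.


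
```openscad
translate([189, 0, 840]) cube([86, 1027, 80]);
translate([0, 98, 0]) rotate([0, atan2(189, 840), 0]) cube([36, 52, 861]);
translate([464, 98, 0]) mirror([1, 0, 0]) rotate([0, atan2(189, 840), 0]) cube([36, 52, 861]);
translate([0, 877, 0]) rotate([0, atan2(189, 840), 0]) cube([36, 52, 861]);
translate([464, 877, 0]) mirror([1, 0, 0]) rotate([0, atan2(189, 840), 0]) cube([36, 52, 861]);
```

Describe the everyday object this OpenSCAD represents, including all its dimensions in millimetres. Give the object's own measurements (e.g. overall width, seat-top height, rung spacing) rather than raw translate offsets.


A sawhorse. A 86×1027×80 mm beam (x, y, z) sits on two A-frame leg pairs. Each pair is two raked legs of 36×52 mm section (52 mm along y) splaying symmetrically in x. Each leg rises 840 mm vertically over 189 mm of horizontal reach and is 861 mm long along its own axis. Every leg's outer bottom edge rests on the floor and its outer top edge meets a bottom edge of the beam — the left legs (tilting toward +x) meet the beam's −x bottom edge, the right legs (their mirror images, tilting toward −x) meet its +x bottom edge — so the leg tops tuck under the beam, the beam's underside is 840 mm above the floor, and the feet are 464 mm apart outside-to-outside with the beam centred between them. The two leg pairs are set in 98 mm from either end of the beam.


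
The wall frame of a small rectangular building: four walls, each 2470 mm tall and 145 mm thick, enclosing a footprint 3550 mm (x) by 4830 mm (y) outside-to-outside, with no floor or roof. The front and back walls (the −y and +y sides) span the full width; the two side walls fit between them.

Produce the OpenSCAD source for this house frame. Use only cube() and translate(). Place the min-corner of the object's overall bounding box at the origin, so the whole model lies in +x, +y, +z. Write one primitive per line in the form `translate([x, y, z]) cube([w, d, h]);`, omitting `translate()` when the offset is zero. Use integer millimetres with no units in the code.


cube([3550, 145, 2470]);
translate([0, 4685, 0]) cube([3550, 145, 2470]);
translate([0, 145, 0]) cube([145, 4540, 2470]);
translate([3405, 145, 0]) cube([145, 4540, 2470]);


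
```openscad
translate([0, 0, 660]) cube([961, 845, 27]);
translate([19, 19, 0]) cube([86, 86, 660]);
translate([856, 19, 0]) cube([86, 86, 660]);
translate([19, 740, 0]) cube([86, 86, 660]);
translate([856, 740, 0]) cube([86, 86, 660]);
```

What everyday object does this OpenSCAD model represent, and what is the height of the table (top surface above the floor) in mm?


A table. The table height is 687 mm.

A 961×845×27 slab sits at z = 660 on four 86 mm square posts — a table. The top surface is at 660 + 27 = 687 mm.


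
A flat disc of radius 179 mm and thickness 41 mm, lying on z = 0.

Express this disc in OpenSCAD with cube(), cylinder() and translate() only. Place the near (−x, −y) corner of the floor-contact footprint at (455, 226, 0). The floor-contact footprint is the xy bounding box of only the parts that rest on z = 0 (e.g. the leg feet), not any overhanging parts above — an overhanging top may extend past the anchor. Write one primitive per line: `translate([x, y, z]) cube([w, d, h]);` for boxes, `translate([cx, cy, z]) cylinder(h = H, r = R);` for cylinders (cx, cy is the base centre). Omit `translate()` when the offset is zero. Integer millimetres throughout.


translate([634, 405, 0]) cylinder(h = 41, r = 179);


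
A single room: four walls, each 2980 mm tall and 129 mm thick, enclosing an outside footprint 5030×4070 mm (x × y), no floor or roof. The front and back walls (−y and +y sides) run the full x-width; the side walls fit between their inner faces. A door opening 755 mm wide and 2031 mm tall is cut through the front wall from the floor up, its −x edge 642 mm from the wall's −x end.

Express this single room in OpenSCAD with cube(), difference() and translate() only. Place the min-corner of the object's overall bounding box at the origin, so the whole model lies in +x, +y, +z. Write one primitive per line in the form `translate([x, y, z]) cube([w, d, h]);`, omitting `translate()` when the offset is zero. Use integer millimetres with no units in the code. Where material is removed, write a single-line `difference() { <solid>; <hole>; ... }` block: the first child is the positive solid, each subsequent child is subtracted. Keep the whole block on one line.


difference() { cube([5030, 129, 2980]); translate([642, 0, 0]) cube([755, 129, 2031]); }
translate([0, 3941, 0]) cube([5030, 129, 2980]);
translate([0, 129, 0]) cube([129, 3812, 2980]);
translate([4901, 129, 0]) cube([129, 3812, 2980]);


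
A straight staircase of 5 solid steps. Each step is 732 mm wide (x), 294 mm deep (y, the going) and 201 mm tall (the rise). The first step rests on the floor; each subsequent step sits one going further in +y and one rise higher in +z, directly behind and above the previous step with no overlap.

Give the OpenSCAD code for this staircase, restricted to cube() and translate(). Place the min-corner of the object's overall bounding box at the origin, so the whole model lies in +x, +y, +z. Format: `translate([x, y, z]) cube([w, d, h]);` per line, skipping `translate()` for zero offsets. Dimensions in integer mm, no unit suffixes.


cube([732, 294, 201]);
translate([0, 294, 201]) cube([732, 294, 201]);
translate([0, 588, 402]) cube([732, 294, 201]);
translate([0, 882, 603]) cube([732, 294, 201]);
translate([0, 1176, 804]) cube([732, 294, 201]);


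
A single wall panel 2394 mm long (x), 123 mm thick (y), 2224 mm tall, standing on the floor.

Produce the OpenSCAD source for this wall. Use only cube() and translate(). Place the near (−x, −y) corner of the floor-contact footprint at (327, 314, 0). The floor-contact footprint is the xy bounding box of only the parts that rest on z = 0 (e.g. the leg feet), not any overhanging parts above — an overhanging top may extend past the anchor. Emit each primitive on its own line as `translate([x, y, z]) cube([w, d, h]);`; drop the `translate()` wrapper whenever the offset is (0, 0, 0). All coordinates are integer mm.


translate([327, 314, 0]) cube([2394, 123, 2224]);


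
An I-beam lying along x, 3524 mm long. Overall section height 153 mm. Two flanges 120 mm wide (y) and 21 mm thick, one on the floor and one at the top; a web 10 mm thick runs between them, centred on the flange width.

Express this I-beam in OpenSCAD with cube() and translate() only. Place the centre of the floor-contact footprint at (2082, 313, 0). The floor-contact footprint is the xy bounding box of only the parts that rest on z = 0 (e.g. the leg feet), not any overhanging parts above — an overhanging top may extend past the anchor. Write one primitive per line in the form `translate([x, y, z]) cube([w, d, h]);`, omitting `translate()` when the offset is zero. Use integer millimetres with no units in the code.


translate([320, 253, 0]) cube([3524, 120, 21]);
translate([320, 308, 21]) cube([3524, 10, 111]);
translate([320, 253, 132]) cube([3524, 120, 21]);


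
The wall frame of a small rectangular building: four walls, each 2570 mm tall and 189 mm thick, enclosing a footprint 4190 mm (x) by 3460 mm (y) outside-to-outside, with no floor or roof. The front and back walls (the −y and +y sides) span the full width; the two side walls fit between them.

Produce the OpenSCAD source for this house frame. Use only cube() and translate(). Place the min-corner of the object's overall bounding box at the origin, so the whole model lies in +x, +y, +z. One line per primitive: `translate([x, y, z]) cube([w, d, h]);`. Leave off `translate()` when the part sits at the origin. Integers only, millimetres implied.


cube([4190, 189, 2570]);
translate([0, 3271, 0]) cube([4190, 189, 2570]);
translate([0, 189, 0]) cube([189, 3082, 2570]);
translate([4001, 189, 0]) cube([189, 3082, 2570]);


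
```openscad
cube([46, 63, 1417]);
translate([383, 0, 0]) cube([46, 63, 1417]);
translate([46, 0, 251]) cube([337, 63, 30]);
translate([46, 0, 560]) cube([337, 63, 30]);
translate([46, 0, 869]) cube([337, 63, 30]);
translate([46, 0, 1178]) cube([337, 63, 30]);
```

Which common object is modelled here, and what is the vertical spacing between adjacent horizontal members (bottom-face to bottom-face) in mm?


A ladder. The rung spacing is 309 mm.

Two tall 46×63 posts with 4 short bars between them — a ladder. Adjacent rungs sit at z = 251 and z = 560, so the spacing is 560 − 251 = 309 mm.


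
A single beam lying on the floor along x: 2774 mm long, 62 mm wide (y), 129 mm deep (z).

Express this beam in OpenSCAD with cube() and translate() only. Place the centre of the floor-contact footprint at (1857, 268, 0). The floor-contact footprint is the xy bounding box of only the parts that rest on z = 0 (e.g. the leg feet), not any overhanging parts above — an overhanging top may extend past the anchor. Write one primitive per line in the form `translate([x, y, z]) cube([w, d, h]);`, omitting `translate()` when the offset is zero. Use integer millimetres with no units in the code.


translate([470, 237, 0]) cube([2774, 62, 129]);


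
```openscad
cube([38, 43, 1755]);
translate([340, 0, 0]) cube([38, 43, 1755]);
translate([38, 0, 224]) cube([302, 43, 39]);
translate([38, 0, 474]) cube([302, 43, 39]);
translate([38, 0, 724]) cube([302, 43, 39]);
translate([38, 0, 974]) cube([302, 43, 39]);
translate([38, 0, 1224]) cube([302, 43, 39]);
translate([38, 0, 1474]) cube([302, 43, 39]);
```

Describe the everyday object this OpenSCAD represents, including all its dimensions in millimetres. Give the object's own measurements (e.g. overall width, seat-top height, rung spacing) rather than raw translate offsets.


A straight ladder. Two 38×43 mm vertical rails, 1755 mm tall, stand 378 mm apart (outside-to-outside) with their front faces coplanar on the −y side. 6 rungs, each 43 mm deep and 39 mm tall, span between the inner faces of the rails, front faces flush with the rails. The lowest rung's underside is at z = 224 mm and rungs are spaced 250 mm apart (underside to underside).


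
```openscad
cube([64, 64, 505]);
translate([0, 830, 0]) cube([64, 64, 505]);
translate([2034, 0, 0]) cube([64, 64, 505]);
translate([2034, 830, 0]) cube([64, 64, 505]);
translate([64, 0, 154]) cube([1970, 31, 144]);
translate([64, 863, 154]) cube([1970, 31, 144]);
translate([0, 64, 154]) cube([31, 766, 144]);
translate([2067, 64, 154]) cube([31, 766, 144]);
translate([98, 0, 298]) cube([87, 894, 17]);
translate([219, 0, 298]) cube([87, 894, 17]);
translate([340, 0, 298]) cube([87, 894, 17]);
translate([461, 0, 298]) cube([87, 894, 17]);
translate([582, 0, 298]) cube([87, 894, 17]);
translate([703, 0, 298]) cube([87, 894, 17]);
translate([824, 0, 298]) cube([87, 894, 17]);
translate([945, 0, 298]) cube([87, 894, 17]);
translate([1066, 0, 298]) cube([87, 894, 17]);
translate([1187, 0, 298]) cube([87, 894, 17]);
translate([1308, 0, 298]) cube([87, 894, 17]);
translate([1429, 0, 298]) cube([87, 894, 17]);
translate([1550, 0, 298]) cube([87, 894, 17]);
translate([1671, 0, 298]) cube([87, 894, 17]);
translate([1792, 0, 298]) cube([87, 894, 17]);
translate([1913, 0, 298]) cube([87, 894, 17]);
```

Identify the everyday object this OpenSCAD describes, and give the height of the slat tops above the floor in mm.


A bed frame. The slat-top height is 315 mm.

Four posts, four rails, and a row of slats — a bed frame. Slats sit on the rails at z = 154 + 144 = 298; with slat thickness 17, the top is 315 mm.


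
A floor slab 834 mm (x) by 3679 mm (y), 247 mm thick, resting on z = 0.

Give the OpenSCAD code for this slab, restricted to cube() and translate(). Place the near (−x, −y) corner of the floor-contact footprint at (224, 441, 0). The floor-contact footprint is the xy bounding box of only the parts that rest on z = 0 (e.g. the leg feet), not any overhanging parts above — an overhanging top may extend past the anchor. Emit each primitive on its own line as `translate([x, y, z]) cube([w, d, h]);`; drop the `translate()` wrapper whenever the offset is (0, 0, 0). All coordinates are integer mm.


translate([224, 441, 0]) cube([834, 3679, 247]);


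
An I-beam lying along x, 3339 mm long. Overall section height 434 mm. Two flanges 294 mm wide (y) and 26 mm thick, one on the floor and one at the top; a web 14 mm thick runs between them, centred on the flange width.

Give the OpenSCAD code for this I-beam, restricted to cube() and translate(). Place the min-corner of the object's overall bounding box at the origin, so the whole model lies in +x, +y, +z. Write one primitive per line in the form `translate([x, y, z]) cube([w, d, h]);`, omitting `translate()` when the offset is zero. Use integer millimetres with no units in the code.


cube([3339, 294, 26]);
translate([0, 140, 26]) cube([3339, 14, 382]);
translate([0, 0, 408]) cube([3339, 294, 26]);


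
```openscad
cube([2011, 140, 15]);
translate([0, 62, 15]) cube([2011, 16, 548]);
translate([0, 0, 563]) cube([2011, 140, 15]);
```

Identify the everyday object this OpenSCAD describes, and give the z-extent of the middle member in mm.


An I-beam. The web height is 548 mm.

Two wide flanges with a thin centred web — an I-beam. Overall 578 mm minus two 15 mm flanges gives a web of 578 − 2·15 = 548 mm.


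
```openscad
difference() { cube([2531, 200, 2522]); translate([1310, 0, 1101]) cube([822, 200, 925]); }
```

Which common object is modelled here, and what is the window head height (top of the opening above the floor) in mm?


A wall with a window opening. The window head height is 2026 mm.

A wall with a rectangular opening subtracted — a window. Sill at z = 1101, opening 925 mm tall, so the head is at 1101 + 925 = 2026 mm.


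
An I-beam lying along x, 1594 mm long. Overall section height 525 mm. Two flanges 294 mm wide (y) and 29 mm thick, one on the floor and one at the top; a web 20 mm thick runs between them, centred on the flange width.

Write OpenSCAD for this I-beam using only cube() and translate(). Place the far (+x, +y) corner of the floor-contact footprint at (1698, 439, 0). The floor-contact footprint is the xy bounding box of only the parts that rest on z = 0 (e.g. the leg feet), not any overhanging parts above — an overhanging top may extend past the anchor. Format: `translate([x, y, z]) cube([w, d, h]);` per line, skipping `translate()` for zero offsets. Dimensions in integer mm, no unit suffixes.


translate([104, 145, 0]) cube([1594, 294, 29]);
translate([104, 282, 29]) cube([1594, 20, 467]);
translate([104, 145, 496]) cube([1594, 294, 29]);


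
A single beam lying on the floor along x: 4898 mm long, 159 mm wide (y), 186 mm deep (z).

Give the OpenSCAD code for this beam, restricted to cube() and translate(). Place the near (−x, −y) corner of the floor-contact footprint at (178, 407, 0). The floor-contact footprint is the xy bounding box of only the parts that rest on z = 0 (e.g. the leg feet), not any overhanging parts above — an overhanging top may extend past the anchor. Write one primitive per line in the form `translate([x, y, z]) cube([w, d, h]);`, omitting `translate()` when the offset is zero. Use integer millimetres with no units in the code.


translate([178, 407, 0]) cube([4898, 159, 186]);


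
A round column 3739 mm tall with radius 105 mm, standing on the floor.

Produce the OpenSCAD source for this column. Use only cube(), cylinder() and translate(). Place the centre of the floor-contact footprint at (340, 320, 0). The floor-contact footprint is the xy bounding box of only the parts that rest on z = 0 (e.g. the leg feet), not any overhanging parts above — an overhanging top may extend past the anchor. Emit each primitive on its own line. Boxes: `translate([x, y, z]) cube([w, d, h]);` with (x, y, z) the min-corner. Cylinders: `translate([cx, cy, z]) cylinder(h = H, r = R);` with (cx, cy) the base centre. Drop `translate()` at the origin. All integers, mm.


translate([340, 320, 0]) cylinder(h = 3739, r = 105);


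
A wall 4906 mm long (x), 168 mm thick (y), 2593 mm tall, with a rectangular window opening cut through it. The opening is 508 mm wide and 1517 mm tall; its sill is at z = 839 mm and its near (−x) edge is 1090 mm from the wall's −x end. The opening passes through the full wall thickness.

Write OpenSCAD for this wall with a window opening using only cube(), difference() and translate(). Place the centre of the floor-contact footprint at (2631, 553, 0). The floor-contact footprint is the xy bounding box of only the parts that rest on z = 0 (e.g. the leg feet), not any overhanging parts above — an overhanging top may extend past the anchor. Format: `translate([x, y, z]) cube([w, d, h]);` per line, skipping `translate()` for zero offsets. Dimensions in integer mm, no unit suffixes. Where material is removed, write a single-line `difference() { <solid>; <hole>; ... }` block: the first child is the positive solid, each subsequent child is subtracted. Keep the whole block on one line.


difference() { translate([178, 469, 0]) cube([4906, 168, 2593]); translate([1268, 469, 839]) cube([508, 168, 1517]); }


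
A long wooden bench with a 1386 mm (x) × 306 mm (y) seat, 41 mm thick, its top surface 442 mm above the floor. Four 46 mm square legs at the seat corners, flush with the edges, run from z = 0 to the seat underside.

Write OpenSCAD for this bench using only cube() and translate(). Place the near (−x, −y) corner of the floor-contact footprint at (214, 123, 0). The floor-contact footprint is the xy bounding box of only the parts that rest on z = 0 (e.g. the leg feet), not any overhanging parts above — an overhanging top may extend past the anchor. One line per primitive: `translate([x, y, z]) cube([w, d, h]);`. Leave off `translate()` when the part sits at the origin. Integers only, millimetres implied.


// leg_h = 442 − 41 = 401
translate([214, 123, 401]) cube([1386, 306, 41]);
translate([214, 123, 0]) cube([46, 46, 401]);
translate([214, 383, 0]) cube([46, 46, 401]);
translate([1554, 123, 0]) cube([46, 46, 401]);
translate([1554, 383, 0]) cube([46, 46, 401]);


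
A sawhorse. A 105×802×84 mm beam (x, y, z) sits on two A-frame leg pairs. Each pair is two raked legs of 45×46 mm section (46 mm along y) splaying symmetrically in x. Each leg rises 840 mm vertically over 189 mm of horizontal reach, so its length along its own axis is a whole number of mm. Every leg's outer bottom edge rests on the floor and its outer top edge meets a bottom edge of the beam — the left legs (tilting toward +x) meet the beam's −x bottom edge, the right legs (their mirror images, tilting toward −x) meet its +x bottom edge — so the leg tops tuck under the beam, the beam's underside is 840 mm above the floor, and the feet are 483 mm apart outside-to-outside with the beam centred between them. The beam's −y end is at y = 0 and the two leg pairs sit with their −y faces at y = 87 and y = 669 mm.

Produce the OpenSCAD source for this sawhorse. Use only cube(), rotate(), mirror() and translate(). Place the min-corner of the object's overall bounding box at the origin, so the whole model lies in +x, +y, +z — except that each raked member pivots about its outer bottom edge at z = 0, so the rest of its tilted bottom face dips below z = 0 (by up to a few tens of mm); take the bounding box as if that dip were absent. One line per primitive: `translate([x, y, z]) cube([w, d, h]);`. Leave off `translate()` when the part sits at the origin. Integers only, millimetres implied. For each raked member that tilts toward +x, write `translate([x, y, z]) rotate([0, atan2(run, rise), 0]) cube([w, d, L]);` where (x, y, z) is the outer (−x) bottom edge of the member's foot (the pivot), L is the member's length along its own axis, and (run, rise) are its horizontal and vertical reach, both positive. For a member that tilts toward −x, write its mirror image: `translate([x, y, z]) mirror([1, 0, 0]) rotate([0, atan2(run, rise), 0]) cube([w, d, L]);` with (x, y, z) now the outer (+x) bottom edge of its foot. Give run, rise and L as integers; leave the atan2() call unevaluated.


// leg length = √(189² + 840²) = 861
// right-leg outer foot x = 2·189 + 105 = 483
// beam min-corner = (189, 0, 840)
translate([189, 0, 840]) cube([105, 802, 84]);
translate([0, 87, 0]) rotate([0, atan2(189, 840), 0]) cube([45, 46, 861]);
translate([483, 87, 0]) mirror([1, 0, 0]) rotate([0, atan2(189, 840), 0]) cube([45, 46, 861]);
translate([0, 669, 0]) rotate([0, atan2(189, 840), 0]) cube([45, 46, 861]);
translate([483, 669, 0]) mirror([1, 0, 0]) rotate([0, atan2(189, 840), 0]) cube([45, 46, 861]);


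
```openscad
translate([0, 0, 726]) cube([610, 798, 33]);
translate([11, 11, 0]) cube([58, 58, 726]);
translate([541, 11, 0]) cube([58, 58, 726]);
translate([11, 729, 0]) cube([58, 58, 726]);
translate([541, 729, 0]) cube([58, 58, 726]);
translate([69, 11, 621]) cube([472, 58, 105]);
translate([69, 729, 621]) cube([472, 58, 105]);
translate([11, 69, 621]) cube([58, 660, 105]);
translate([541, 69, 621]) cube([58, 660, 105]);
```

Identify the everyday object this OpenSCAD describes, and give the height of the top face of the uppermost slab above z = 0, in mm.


A table. The table height is 759 mm.

A 610×798×33 slab sits at z = 726 on four 58 mm square posts — a table. The top surface is at 726 + 33 = 759 mm.


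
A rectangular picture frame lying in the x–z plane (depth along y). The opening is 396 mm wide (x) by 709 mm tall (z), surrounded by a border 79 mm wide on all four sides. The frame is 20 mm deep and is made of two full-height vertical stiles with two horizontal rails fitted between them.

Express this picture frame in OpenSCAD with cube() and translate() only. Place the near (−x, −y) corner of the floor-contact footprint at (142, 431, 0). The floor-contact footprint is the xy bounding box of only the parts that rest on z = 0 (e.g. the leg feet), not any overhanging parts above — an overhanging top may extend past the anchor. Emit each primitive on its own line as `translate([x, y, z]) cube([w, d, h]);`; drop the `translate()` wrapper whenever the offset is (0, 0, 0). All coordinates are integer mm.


translate([142, 431, 0]) cube([79, 20, 867]);
translate([617, 431, 0]) cube([79, 20, 867]);
translate([221, 431, 0]) cube([396, 20, 79]);
translate([221, 431, 788]) cube([396, 20, 79]);


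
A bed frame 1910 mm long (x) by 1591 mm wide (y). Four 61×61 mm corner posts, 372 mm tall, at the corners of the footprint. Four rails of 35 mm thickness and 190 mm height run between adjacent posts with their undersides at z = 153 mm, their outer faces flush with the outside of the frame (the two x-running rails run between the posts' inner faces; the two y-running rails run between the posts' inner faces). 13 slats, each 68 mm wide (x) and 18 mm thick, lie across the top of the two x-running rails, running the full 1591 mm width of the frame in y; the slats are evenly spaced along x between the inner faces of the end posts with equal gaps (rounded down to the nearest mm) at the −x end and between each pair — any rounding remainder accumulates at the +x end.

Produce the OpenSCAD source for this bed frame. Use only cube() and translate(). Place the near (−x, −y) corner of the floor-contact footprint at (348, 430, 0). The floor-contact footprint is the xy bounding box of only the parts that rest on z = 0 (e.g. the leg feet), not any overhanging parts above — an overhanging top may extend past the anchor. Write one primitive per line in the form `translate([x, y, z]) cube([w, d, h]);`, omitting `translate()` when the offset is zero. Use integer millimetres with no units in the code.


translate([348, 430, 0]) cube([61, 61, 372]);
translate([348, 1960, 0]) cube([61, 61, 372]);
translate([2197, 430, 0]) cube([61, 61, 372]);
translate([2197, 1960, 0]) cube([61, 61, 372]);
translate([409, 430, 153]) cube([1788, 35, 190]);
translate([409, 1986, 153]) cube([1788, 35, 190]);
translate([348, 491, 153]) cube([35, 1469, 190]);
translate([2223, 491, 153]) cube([35, 1469, 190]);
translate([473, 430, 343]) cube([68, 1591, 18]);
translate([605, 430, 343]) cube([68, 1591, 18]);
translate([737, 430, 343]) cube([68, 1591, 18]);
translate([869, 430, 343]) cube([68, 1591, 18]);
translate([1001, 430, 343]) cube([68, 1591, 18]);
translate([1133, 430, 343]) cube([68, 1591, 18]);
translate([1265, 430, 343]) cube([68, 1591, 18]);
translate([1397, 430, 343]) cube([68, 1591, 18]);
translate([1529, 430, 343]) cube([68, 1591, 18]);
translate([1661, 430, 343]) cube([68, 1591, 18]);
translate([1793, 430, 343]) cube([68, 1591, 18]);
translate([1925, 430, 343]) cube([68, 1591, 18]);
translate([2057, 430, 343]) cube([68, 1591, 18]);


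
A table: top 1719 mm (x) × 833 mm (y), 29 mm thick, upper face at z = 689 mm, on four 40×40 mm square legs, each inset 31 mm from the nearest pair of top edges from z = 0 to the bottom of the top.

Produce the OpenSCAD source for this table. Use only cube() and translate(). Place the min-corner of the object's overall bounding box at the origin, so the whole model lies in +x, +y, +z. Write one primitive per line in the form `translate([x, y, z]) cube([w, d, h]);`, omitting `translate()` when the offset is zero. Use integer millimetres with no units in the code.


// leg_h = 689 - 29 = 660
translate([0, 0, 660]) cube([1719, 833, 29]);
translate([31, 31, 0]) cube([40, 40, 660]);
translate([1648, 31, 0]) cube([40, 40, 660]);
translate([31, 762, 0]) cube([40, 40, 660]);
translate([1648, 762, 0]) cube([40, 40, 660]);


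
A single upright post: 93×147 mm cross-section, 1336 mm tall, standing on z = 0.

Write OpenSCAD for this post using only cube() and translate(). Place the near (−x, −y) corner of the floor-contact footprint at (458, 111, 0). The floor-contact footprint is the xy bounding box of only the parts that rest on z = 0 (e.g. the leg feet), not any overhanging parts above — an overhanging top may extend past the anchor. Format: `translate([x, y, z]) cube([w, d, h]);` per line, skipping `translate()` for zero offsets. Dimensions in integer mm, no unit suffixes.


translate([458, 111, 0]) cube([93, 147, 1336]);


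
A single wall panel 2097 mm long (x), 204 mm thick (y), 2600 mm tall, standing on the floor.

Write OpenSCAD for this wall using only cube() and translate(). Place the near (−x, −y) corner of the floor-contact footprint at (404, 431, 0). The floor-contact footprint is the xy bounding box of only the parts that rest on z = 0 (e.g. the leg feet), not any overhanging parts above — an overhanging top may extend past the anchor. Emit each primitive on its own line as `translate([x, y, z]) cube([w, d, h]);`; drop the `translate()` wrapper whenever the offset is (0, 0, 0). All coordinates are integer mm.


translate([404, 431, 0]) cube([2097, 204, 2600]);


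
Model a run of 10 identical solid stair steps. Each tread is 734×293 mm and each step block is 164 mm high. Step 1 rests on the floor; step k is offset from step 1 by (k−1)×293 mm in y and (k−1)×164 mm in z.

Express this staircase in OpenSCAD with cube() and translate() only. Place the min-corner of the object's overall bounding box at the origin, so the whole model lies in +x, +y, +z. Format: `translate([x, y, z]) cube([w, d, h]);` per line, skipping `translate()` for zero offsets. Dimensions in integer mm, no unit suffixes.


cube([734, 293, 164]);
translate([0, 293, 164]) cube([734, 293, 164]);
translate([0, 586, 328]) cube([734, 293, 164]);
translate([0, 879, 492]) cube([734, 293, 164]);
translate([0, 1172, 656]) cube([734, 293, 164]);
translate([0, 1465, 820]) cube([734, 293, 164]);
translate([0, 1758, 984]) cube([734, 293, 164]);
translate([0, 2051, 1148]) cube([734, 293, 164]);
translate([0, 2344, 1312]) cube([734, 293, 164]);
translate([0, 2637, 1476]) cube([734, 293, 164]);


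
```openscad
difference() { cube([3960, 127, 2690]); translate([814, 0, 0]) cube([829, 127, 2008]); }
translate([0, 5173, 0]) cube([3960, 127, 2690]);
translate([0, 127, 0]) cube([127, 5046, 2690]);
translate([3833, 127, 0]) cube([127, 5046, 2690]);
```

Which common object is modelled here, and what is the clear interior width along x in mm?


A single room. The interior width is 3706 mm.

Four walls enclosing a rectangle with a door in the front wall — a room. Outside width 3960 minus two 127 mm walls gives 3706 mm.


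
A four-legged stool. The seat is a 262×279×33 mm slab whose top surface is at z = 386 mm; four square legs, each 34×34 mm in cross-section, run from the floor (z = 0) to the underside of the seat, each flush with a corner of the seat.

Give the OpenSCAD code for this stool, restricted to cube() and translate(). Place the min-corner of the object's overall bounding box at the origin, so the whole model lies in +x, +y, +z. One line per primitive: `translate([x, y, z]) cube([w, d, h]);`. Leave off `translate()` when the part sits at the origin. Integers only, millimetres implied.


translate([0, 0, 353]) cube([262, 279, 33]);
cube([34, 34, 353]);
translate([228, 0, 0]) cube([34, 34, 353]);
translate([0, 245, 0]) cube([34, 34, 353]);
translate([228, 245, 0]) cube([34, 34, 353]);


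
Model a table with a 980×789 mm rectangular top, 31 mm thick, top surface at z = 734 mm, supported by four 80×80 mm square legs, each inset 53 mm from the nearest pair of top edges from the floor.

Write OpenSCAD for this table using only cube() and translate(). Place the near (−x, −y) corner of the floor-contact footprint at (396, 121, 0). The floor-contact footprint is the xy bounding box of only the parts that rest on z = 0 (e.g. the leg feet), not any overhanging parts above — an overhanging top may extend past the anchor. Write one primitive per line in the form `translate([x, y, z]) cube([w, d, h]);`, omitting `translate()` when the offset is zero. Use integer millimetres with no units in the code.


// leg_h = 734 - 31 = 703
translate([343, 68, 703]) cube([980, 789, 31]);
translate([396, 121, 0]) cube([80, 80, 703]);
translate([1190, 121, 0]) cube([80, 80, 703]);
translate([396, 724, 0]) cube([80, 80, 703]);
translate([1190, 724, 0]) cube([80, 80, 703]);


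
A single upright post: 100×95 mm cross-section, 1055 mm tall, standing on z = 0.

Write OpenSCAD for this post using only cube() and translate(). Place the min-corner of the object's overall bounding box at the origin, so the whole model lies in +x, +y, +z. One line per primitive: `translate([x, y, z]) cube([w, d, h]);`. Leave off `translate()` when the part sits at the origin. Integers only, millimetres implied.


cube([100, 95, 1055]);


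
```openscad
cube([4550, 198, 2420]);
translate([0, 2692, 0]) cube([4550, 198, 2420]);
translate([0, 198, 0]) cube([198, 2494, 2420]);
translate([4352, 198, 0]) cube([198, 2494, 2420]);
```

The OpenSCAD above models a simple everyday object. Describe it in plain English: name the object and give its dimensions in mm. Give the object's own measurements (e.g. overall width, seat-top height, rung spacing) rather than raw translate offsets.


The wall frame of a small rectangular building: four walls, each 2420 mm tall and 198 mm thick, enclosing a footprint 4550 mm (x) by 2890 mm (y) outside-to-outside, with no floor or roof. The front and back walls (the −y and +y sides) span the full width; the two side walls fit between them.


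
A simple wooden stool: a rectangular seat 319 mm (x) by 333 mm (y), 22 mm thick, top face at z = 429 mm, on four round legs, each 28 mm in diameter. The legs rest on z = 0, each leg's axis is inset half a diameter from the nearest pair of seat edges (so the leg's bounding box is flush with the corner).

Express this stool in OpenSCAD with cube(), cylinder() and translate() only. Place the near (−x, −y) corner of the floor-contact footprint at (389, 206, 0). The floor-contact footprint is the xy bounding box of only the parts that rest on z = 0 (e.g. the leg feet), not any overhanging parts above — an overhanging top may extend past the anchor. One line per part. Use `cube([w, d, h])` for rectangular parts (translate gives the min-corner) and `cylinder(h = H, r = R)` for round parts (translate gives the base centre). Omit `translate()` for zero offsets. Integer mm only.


translate([389, 206, 407]) cube([319, 333, 22]);
translate([403, 220, 0]) cylinder(h = 407, r = 14);
translate([694, 220, 0]) cylinder(h = 407, r = 14);
translate([403, 525, 0]) cylinder(h = 407, r = 14);
translate([694, 525, 0]) cylinder(h = 407, r = 14);


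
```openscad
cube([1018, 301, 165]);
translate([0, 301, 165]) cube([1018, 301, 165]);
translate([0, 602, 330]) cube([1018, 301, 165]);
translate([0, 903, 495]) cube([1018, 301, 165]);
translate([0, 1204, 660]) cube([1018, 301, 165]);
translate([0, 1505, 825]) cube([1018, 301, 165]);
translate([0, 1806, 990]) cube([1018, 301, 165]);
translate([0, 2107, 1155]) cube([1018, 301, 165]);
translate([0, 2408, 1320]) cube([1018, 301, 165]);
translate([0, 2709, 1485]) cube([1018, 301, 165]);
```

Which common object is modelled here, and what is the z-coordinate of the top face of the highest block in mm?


A staircase. The total rise is 1650 mm.

10 identical blocks, each offset up and back from the previous — a staircase. Each step is 165 mm tall and there are 10 of them, so the total rise is 10 × 165 = 1650 mm.


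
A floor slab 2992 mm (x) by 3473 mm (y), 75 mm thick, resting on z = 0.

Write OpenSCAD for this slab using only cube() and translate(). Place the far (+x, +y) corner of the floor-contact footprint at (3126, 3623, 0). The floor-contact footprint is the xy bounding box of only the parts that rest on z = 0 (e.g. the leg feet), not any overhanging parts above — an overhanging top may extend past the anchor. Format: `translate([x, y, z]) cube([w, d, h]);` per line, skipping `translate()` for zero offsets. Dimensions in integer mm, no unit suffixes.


translate([134, 150, 0]) cube([2992, 3473, 75]);


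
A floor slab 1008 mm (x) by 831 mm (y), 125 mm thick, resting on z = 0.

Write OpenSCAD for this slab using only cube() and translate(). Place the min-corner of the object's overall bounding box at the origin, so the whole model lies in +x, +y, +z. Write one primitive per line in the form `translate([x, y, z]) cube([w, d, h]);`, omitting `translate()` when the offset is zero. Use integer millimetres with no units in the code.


cube([1008, 831, 125]);


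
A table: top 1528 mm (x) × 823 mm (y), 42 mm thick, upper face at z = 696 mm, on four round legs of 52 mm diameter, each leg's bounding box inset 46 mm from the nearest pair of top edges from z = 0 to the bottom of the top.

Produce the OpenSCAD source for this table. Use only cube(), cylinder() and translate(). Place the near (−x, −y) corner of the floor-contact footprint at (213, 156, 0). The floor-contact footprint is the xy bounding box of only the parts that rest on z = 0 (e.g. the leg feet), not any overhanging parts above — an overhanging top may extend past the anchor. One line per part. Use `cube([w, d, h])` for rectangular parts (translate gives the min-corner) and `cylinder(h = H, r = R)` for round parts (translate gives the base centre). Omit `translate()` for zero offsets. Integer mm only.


// leg_h = 696 - 42 = 654
translate([167, 110, 654]) cube([1528, 823, 42]);
translate([239, 182, 0]) cylinder(h = 654, r = 26);
translate([1623, 182, 0]) cylinder(h = 654, r = 26);
translate([239, 861, 0]) cylinder(h = 654, r = 26);
translate([1623, 861, 0]) cylinder(h = 654, r = 26);


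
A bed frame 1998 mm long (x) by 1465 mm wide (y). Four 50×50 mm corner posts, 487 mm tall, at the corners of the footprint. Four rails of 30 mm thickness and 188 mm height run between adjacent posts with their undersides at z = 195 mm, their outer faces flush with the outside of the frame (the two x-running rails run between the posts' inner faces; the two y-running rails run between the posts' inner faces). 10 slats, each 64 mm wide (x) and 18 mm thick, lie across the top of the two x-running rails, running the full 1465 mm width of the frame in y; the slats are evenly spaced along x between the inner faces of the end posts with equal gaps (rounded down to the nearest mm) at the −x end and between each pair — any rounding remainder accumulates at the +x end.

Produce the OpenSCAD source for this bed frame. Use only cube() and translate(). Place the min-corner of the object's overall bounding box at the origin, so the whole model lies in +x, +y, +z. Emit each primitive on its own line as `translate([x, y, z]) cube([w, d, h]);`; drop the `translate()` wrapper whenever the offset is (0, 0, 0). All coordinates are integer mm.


cube([50, 50, 487]);
translate([0, 1415, 0]) cube([50, 50, 487]);
translate([1948, 0, 0]) cube([50, 50, 487]);
translate([1948, 1415, 0]) cube([50, 50, 487]);
translate([50, 0, 195]) cube([1898, 30, 188]);
translate([50, 1435, 195]) cube([1898, 30, 188]);
translate([0, 50, 195]) cube([30, 1365, 188]);
translate([1968, 50, 195]) cube([30, 1365, 188]);
translate([164, 0, 383]) cube([64, 1465, 18]);
translate([342, 0, 383]) cube([64, 1465, 18]);
translate([520, 0, 383]) cube([64, 1465, 18]);
translate([698, 0, 383]) cube([64, 1465, 18]);
translate([876, 0, 383]) cube([64, 1465, 18]);
translate([1054, 0, 383]) cube([64, 1465, 18]);
translate([1232, 0, 383]) cube([64, 1465, 18]);
translate([1410, 0, 383]) cube([64, 1465, 18]);
translate([1588, 0, 383]) cube([64, 1465, 18]);
translate([1766, 0, 383]) cube([64, 1465, 18]);


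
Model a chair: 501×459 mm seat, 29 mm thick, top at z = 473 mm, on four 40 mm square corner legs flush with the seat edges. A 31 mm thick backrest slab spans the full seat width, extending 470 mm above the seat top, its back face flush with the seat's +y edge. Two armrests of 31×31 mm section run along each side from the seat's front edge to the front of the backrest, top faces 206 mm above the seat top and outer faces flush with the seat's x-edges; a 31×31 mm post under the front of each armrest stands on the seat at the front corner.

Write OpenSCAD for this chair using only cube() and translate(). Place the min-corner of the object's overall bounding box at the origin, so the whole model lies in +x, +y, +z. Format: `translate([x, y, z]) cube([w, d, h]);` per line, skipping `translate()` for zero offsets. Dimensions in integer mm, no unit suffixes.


translate([0, 0, 444]) cube([501, 459, 29]);
cube([40, 40, 444]);
translate([461, 0, 0]) cube([40, 40, 444]);
translate([0, 419, 0]) cube([40, 40, 444]);
translate([461, 419, 0]) cube([40, 40, 444]);
translate([0, 428, 473]) cube([501, 31, 470]);
translate([0, 0, 648]) cube([31, 428, 31]);
translate([470, 0, 648]) cube([31, 428, 31]);
translate([0, 0, 473]) cube([31, 31, 175]);
translate([470, 0, 473]) cube([31, 31, 175]);
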